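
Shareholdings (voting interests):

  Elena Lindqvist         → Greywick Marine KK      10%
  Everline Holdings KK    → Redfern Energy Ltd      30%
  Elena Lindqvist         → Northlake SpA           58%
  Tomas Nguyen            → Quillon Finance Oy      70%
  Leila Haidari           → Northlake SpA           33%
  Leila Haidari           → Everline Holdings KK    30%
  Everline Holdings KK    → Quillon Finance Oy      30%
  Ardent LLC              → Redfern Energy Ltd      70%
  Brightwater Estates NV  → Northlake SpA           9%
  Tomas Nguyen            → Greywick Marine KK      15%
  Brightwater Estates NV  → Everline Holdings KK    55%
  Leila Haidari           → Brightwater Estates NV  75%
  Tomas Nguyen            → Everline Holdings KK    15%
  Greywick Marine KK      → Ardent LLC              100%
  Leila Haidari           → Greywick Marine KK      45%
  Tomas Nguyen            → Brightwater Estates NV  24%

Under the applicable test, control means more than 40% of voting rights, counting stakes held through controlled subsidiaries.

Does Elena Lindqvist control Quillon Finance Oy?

No

Elena holds 58% of Northlake, so Elena controls Northlake.
Neither Elena nor any entity Elena controls holds any voting interest in Quillon.
So Elena does not control Quillon.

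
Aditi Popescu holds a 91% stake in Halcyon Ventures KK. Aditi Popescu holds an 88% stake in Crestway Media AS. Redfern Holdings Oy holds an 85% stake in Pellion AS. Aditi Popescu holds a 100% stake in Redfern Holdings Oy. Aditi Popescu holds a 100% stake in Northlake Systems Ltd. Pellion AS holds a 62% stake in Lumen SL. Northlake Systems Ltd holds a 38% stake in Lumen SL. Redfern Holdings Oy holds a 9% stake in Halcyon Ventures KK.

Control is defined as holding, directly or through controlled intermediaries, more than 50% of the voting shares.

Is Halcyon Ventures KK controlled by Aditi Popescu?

Yes

Aditi holds 100% of Redfern, so Aditi controls Redfern.
Redfern and Aditi together hold 9% + 91% = 100% of Halcyon, so Aditi controls Halcyon.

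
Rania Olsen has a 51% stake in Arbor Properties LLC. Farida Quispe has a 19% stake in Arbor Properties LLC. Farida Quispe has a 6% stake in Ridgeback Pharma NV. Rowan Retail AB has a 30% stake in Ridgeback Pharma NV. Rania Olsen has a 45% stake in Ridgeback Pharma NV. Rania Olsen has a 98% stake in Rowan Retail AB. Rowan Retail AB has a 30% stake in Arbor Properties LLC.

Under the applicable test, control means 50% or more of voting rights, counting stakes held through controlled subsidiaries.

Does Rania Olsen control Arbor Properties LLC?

Yes

Rania holds 98% of Rowan, so Rania controls Rowan.
Rania and Rowan together hold 51% + 30% = 81% of Arbor, so Rania controls Arbor.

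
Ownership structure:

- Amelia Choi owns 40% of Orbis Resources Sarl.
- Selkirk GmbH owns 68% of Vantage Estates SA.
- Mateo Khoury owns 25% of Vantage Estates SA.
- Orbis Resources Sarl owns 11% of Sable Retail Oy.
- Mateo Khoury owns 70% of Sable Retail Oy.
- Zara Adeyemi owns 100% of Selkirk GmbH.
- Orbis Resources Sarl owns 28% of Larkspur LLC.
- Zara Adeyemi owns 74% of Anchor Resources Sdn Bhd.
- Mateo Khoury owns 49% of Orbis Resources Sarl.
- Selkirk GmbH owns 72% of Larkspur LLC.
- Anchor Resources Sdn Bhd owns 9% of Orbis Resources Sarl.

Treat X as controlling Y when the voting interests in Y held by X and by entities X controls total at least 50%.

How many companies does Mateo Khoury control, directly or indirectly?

Mateo holds 70% of Sable, so Mateo controls Sable.
No other company's threshold is met.
Mateo controls 1 company.

1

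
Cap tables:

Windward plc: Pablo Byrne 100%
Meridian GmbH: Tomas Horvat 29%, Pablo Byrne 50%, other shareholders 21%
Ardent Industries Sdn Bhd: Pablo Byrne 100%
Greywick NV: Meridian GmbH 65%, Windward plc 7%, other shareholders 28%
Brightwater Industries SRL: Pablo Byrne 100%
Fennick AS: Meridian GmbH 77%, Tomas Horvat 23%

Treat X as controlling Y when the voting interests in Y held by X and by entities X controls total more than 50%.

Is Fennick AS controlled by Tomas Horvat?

No

Tomas's largest direct stake is 29% in Meridian, which does not meet the threshold, so Tomas controls no company.
In Fennick, Tomas's side holds only 23%, not > 50%.
So Tomas does not control Fennick.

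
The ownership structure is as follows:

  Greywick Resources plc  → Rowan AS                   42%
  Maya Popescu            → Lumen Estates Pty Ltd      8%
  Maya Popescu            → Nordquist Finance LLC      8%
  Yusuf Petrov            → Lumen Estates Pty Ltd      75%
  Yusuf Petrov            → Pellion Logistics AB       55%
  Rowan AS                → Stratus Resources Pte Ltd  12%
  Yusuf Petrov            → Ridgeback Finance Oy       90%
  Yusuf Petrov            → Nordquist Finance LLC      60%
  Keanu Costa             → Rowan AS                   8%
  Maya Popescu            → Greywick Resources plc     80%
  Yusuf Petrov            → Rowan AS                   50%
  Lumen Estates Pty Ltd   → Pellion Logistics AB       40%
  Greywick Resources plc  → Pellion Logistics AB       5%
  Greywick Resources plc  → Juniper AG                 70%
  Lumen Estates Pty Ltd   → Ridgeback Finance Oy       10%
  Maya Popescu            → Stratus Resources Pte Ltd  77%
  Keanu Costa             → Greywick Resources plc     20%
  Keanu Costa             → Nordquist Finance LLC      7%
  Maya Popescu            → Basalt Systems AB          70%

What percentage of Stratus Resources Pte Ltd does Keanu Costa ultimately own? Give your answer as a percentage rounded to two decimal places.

Keanu reaches Stratus along 2 paths.
Via Rowan: 8% × 12% = 0.96%.
Via Greywick → Rowan: 20% × 42% × 12% = 1.008%.
Total: 0.96% + 1.008% = 1.968%.
Rounded: 1.97%.

1.97%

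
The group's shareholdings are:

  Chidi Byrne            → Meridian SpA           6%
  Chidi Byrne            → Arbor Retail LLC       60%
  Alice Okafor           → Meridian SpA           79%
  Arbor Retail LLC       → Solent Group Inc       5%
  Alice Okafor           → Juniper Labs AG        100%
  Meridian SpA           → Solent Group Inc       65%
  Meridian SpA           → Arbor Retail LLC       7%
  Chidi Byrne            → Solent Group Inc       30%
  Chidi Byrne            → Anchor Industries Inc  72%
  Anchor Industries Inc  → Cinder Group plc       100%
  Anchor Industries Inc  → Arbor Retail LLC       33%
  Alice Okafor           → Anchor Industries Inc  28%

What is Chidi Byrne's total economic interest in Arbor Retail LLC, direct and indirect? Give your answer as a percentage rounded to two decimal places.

84.18%

Chidi reaches Arbor along 3 paths.
Via Anchor: 72% × 33% = 23.76%.
Direct stake: 60% = 60%.
Via Meridian: 6% × 7% = 0.42%.
Total: 23.76% + 60% + 0.42% = 84.18%.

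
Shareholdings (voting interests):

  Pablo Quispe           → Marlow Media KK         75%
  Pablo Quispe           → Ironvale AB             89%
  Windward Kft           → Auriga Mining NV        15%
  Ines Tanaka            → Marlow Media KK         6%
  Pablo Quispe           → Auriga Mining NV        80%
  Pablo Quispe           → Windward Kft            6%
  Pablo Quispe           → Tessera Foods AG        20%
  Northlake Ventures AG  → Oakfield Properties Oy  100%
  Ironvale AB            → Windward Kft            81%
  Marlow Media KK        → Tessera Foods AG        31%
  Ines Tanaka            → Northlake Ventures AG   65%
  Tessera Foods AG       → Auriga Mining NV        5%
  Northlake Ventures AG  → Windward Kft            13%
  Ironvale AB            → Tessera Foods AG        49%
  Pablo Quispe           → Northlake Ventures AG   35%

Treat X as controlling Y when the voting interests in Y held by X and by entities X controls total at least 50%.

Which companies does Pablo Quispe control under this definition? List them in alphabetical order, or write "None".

Auriga Mining NV, Ironvale AB, Marlow Media KK, Tessera Foods AG, Windward Kft

Pablo holds 89% of Ironvale, so Pablo controls Ironvale.
Pablo holds 75% of Marlow, so Pablo controls Marlow.
Ironvale and Pablo and Marlow together hold 49% + 20% + 31% = 100% of Tessera, so Pablo controls Tessera.
Pablo and Ironvale together hold 6% + 81% = 87% of Windward, so Pablo controls Windward.
Pablo and Windward and Tessera together hold 80% + 15% + 5% = 100% of Auriga, so Pablo controls Auriga.
No other company's threshold is met.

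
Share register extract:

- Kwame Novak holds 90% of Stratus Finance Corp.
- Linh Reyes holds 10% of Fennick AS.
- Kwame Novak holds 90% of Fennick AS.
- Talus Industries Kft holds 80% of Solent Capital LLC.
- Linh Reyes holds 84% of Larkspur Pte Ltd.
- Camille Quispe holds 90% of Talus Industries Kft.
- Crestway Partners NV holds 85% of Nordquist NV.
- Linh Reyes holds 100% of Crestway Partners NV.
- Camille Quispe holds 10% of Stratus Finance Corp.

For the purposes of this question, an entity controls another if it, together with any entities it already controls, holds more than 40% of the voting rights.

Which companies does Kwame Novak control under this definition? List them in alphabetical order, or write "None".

Fennick AS, Stratus Finance Corp

Kwame holds 90% of Fennick, so Kwame controls Fennick.
Kwame holds 90% of Stratus, so Kwame controls Stratus.
No other company's threshold is met.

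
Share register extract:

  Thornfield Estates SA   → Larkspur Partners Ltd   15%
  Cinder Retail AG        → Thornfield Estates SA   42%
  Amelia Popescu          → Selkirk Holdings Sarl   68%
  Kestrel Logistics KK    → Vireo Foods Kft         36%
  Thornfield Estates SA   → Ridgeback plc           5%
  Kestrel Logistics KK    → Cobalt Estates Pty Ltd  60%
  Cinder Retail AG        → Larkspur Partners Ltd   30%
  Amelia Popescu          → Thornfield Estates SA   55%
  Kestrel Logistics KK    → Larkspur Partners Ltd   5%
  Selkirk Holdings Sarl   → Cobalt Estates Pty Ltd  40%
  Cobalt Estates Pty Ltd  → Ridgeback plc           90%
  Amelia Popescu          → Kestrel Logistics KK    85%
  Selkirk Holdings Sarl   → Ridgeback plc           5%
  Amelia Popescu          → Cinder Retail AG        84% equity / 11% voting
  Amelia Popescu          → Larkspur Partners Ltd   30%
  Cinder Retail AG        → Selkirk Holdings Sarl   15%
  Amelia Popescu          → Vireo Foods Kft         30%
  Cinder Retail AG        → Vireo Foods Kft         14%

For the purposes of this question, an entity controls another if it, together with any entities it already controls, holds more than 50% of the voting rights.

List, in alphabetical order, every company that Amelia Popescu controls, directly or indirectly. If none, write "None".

Amelia holds 85% of Kestrel, so Amelia controls Kestrel.
Amelia holds 55% of Thornfield, so Amelia controls Thornfield.
Amelia holds 68% of Selkirk, so Amelia controls Selkirk.
Selkirk and Kestrel together hold 40% + 60% = 100% of Cobalt, so Amelia controls Cobalt.
Selkirk and Cobalt and Thornfield together hold 5% + 90% + 5% = 100% of Ridgeback, so Amelia controls Ridgeback.
Kestrel and Amelia together hold 36% + 30% = 66% of Vireo, so Amelia controls Vireo.
No other company's threshold is met.

Cobalt Estates Pty Ltd, Kestrel Logistics KK, Ridgeback plc, Selkirk Holdings Sarl, Thornfield Estates SA, Vireo Foods Kft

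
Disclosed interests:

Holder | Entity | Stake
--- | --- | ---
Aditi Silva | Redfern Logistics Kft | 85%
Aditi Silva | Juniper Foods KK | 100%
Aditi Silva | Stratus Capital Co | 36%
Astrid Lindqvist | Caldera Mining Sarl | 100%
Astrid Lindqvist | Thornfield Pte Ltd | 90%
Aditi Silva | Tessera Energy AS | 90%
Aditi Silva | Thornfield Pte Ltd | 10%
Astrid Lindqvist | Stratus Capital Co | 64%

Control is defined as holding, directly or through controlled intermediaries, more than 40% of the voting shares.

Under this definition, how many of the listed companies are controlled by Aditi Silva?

3

Aditi holds 100% of Juniper, so Aditi controls Juniper.
Aditi holds 90% of Tessera, so Aditi controls Tessera.
Aditi holds 85% of Redfern, so Aditi controls Redfern.
No other company's threshold is met.
Aditi controls 3 companies.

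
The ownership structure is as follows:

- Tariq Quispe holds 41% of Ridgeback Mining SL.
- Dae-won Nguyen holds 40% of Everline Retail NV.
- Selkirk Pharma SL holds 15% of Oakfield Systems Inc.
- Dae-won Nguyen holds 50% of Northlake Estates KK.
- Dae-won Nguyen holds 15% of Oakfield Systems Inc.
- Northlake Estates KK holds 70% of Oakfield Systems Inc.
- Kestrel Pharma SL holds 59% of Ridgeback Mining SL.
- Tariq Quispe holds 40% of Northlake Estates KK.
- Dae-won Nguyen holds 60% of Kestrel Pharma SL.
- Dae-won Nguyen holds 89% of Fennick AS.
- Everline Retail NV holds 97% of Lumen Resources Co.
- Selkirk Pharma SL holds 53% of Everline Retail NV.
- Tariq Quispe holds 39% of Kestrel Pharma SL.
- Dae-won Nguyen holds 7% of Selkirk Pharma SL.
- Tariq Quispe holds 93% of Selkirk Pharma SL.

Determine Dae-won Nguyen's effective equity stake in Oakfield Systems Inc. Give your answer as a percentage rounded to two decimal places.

51.05%

Dae-won reaches Oakfield along 3 paths.
Via Northlake: 50% × 70% = 35%.
Via Selkirk: 7% × 15% = 1.05%.
Direct stake: 15% = 15%.
Total: 35% + 1.05% + 15% = 51.05%.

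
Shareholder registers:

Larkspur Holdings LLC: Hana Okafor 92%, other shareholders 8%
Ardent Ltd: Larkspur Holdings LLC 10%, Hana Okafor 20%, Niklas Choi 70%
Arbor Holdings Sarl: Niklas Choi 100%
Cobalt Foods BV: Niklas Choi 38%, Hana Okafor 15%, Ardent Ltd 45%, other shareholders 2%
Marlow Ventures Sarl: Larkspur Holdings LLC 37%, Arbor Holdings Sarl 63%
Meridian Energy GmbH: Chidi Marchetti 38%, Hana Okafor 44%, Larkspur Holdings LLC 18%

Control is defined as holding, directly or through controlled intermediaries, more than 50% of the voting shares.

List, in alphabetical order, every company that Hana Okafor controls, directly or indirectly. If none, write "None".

Hana holds 92% of Larkspur, so Hana controls Larkspur.
Hana and Larkspur together hold 44% + 18% = 62% of Meridian, so Hana controls Meridian.
No other company's threshold is met.

Larkspur Holdings LLC, Meridian Energy GmbH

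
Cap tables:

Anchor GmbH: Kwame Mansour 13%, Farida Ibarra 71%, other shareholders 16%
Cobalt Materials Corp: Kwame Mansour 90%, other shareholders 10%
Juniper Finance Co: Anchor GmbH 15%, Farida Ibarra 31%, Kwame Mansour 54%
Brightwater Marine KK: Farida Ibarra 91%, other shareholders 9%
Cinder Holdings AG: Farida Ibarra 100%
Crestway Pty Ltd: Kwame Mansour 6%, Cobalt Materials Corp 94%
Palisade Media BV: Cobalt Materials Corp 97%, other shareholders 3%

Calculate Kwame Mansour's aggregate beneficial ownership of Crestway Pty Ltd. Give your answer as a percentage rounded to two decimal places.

90.60%

Kwame reaches Crestway along 2 paths.
Direct stake: 6% = 6%.
Via Cobalt: 90% × 94% = 84.6%.
Total: 6% + 84.6% = 90.6%.
Rounded: 90.60%.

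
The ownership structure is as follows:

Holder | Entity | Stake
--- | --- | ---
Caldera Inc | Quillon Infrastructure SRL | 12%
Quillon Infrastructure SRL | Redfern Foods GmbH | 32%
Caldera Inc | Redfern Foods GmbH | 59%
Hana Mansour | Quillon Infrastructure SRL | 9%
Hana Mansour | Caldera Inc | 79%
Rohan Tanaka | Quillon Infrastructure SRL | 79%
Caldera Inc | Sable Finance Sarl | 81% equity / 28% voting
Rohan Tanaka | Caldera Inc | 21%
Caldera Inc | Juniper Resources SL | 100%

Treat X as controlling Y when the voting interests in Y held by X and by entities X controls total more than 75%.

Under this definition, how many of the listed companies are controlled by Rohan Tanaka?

Rohan holds 79% of Quillon, so Rohan controls Quillon.
No other company's threshold is met.
Rohan controls 1 company.

1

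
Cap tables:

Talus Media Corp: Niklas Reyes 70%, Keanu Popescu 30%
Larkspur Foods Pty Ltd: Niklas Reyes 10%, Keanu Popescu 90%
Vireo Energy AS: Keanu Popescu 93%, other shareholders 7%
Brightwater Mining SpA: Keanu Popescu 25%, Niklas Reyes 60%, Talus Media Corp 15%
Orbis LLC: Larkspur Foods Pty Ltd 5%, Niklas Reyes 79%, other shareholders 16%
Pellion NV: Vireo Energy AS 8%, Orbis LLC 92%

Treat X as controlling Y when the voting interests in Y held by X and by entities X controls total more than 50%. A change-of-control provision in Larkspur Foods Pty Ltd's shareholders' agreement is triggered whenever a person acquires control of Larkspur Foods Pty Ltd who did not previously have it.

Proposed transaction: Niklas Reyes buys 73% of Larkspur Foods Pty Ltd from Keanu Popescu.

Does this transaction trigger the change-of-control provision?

The purchase adds only to Niklas's holdings (Keanu's stake shrinks), so Niklas is the only person who could newly come to control Larkspur.
Niklas holds 70% of Talus, so Niklas controls Talus.
Niklas and Talus together hold 60% + 15% = 75% of Brightwater, so Niklas controls Brightwater.
Niklas holds 79% of Orbis, so Niklas controls Orbis.
Orbis holds 92% of Pellion, so Niklas controls Pellion.
In Larkspur, Niklas's side holds only 10%, not > 50%.
So before the transaction, Niklas does not control Larkspur.
After the purchase, Niklas's direct stake in Larkspur rises to 10% + 73% = 83%, and Keanu's stake falls to 17%.
Niklas holds 83% of Larkspur, so Niklas controls Larkspur.
Niklas did not control Larkspur before and does after, so the clause is triggered.

Yes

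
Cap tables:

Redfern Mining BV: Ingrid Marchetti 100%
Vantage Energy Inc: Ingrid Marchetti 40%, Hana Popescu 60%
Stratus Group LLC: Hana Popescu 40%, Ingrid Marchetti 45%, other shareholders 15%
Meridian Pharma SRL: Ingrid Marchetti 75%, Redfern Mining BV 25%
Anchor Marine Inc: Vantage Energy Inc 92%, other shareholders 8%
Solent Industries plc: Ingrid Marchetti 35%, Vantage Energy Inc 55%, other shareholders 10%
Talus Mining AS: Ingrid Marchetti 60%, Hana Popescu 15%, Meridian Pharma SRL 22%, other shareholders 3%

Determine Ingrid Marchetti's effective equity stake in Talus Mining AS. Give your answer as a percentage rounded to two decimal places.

Ingrid reaches Talus along 3 paths.
Direct stake: 60% = 60%.
Via Meridian: 75% × 22% = 16.5%.
Via Redfern → Meridian: 100% × 25% × 22% = 5.5%.
Total: 60% + 16.5% + 5.5% = 82%.
Rounded: 82.00%.

82.00%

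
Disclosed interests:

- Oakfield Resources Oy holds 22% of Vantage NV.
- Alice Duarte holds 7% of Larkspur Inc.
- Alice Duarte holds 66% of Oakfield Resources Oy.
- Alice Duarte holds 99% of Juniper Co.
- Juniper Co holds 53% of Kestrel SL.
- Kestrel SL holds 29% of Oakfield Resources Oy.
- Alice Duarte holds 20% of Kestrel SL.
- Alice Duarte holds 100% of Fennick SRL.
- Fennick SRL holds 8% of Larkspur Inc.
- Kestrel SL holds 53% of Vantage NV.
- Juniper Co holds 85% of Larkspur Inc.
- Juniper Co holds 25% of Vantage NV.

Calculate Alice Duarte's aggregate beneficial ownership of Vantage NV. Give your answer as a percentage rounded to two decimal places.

82.30%

Alice reaches Vantage along 6 paths.
Via Juniper → Kestrel: 99% × 53% × 53% = 27.8091%.
Via Kestrel: 20% × 53% = 10.6%.
Via Juniper: 99% × 25% = 24.75%.
Via Juniper → Kestrel → Oakfield: 99% × 53% × 29% × 22% = 3.347586%.
Via Kestrel → Oakfield: 20% × 29% × 22% = 1.276%.
Via Oakfield: 66% × 22% = 14.52%.
Total: 27.8091% + 10.6% + 24.75% + 3.347586% + 1.276% + 14.52% = 82.302686%.
Rounded: 82.30%.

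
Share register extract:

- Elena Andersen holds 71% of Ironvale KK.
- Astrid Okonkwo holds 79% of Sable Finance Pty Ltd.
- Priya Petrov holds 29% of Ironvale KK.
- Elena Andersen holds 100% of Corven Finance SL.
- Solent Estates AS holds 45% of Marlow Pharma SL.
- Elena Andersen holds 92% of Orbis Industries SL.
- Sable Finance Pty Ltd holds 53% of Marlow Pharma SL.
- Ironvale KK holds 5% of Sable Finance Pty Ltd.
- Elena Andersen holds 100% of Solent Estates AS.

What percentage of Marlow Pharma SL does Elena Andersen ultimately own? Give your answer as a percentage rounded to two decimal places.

Elena reaches Marlow along 2 paths.
Via Solent: 100% × 45% = 45%.
Via Ironvale → Sable: 71% × 5% × 53% = 1.8815%.
Total: 45% + 1.8815% = 46.8815%.
Rounded: 46.88%.

46.88%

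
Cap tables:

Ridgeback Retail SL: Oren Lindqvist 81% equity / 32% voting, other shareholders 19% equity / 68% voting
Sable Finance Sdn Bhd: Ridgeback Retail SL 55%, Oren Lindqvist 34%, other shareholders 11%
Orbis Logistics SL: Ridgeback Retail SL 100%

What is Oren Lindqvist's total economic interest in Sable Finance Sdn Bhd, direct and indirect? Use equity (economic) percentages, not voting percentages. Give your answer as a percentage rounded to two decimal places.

78.55%

Oren reaches Sable along 2 paths.
Via Ridgeback: 81% × 55% = 44.55%.
Direct stake: 34% = 34%.
Total: 44.55% + 34% = 78.55%.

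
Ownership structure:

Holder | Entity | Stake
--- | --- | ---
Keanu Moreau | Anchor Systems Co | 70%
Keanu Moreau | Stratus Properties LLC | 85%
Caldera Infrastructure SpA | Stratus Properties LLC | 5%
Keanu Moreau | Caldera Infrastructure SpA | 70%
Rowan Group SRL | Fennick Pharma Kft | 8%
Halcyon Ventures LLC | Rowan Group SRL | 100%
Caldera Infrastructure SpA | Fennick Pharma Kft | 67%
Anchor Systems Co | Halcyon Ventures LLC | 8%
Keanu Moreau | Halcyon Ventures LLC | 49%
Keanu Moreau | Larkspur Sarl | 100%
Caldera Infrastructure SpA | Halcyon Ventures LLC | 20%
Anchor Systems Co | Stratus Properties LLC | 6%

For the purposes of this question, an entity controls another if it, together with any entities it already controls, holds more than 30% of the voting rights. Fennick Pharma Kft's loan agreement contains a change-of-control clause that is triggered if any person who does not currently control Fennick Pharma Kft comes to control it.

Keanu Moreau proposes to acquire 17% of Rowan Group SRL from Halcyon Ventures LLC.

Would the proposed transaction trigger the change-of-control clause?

The purchase adds only to Keanu's holdings (Halcyon's stake shrinks), so Keanu is the only person who could newly come to control Fennick.
Keanu holds 70% of Caldera, so Keanu controls Caldera.
Keanu holds 70% of Anchor, so Keanu controls Anchor.
Keanu and Caldera and Anchor together hold 49% + 20% + 8% = 77% of Halcyon, so Keanu controls Halcyon.
Halcyon holds 100% of Rowan, so Keanu controls Rowan.
Rowan and Caldera together hold 8% + 67% = 75% of Fennick, so Keanu controls Fennick.
So Keanu already controls Fennick before the transaction.
After the purchase, Keanu holds 17% of Rowan directly, and Halcyon's stake falls to 83%.
Keanu controlled Fennick already, so this is not a new person acquiring control; every other person's position is unchanged or reduced.
No new person acquires control, so the clause is not triggered.

No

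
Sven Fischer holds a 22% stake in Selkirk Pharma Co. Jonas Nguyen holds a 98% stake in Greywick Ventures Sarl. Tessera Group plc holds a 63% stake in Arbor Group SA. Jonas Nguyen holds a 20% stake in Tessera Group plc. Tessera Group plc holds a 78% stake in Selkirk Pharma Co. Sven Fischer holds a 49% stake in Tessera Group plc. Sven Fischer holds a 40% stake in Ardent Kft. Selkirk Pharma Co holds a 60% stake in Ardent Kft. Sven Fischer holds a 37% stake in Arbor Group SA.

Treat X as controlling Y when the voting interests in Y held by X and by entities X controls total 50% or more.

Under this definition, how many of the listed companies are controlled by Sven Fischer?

0

Sven's largest direct stake is 49% in Tessera, which does not meet the threshold.
Sven controls 0 companies.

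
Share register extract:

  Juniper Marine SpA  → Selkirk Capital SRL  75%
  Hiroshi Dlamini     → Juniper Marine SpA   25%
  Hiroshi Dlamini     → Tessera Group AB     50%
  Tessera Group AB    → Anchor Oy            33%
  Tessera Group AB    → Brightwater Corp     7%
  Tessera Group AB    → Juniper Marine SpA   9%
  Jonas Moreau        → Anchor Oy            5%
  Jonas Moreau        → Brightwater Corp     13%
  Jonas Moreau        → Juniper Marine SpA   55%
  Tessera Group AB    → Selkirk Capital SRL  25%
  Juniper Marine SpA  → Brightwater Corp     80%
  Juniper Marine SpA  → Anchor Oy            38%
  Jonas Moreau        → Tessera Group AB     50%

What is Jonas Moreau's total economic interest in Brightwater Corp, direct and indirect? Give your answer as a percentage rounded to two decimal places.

Jonas reaches Brightwater along 4 paths.
Via Tessera → Juniper: 50% × 9% × 80% = 3.6%.
Via Juniper: 55% × 80% = 44%.
Via Tessera: 50% × 7% = 3.5%.
Direct stake: 13% = 13%.
Total: 3.6% + 44% + 3.5% + 13% = 64.1%.
Rounded: 64.10%.

64.10%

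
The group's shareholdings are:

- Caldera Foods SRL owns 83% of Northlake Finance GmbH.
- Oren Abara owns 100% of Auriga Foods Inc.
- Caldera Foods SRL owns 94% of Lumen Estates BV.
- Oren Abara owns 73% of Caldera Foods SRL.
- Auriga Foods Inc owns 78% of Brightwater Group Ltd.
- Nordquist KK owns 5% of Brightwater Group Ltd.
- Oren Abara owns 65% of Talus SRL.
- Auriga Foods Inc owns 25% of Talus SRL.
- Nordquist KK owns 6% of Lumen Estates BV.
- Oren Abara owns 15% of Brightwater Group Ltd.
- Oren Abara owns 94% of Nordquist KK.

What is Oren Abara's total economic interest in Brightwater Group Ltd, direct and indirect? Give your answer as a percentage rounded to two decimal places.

Oren reaches Brightwater along 3 paths.
Via Auriga: 100% × 78% = 78%.
Direct stake: 15% = 15%.
Via Nordquist: 94% × 5% = 4.7%.
Total: 78% + 15% + 4.7% = 97.7%.
Rounded: 97.70%.

97.70%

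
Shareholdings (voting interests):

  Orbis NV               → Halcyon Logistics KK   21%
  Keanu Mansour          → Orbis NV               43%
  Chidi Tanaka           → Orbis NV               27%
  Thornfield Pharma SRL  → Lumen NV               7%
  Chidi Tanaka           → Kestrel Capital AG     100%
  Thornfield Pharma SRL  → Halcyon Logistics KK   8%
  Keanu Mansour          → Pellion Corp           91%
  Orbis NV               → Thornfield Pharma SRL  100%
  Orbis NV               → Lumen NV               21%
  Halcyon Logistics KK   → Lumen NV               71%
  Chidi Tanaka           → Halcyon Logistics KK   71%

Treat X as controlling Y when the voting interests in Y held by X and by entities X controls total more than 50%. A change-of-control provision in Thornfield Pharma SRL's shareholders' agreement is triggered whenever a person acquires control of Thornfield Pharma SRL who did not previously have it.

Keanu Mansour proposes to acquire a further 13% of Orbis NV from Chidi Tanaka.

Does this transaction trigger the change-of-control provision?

Yes

The purchase adds only to Keanu's holdings (Chidi's stake shrinks), so Keanu is the only person who could newly come to control Thornfield.
Keanu holds 91% of Pellion, so Keanu controls Pellion.
Neither Keanu nor any entity Keanu controls holds any voting interest in Thornfield.
So before the transaction, Keanu does not control Thornfield.
After the purchase, Keanu's direct stake in Orbis rises to 43% + 13% = 56%, and Chidi's stake falls to 14%.
Keanu holds 56% of Orbis, so Keanu controls Orbis.
Orbis holds 100% of Thornfield, so Keanu controls Thornfield.
Keanu did not control Thornfield before and does after, so the clause is triggered.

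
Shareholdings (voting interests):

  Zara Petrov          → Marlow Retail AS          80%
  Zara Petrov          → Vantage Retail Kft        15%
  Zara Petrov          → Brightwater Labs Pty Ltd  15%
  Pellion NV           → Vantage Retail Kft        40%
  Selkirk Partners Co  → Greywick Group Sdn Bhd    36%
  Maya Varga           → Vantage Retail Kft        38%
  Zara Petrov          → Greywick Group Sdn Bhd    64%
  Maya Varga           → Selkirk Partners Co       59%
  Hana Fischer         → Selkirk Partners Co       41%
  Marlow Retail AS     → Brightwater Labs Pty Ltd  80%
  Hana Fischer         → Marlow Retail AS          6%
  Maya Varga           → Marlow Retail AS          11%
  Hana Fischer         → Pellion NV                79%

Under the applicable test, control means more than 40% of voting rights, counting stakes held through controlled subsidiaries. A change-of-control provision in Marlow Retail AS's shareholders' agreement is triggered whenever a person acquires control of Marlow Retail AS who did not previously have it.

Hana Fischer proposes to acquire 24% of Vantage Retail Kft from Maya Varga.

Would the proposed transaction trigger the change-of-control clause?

No

The purchase adds only to Hana's holdings (Maya's stake shrinks), so Hana is the only person who could newly come to control Marlow.
Hana holds 79% of Pellion, so Hana controls Pellion.
Hana holds 41% of Selkirk, so Hana controls Selkirk.
In Marlow, Hana's side holds only 6%, not > 40%.
So before the transaction, Hana does not control Marlow.
After the purchase, Hana holds 24% of Vantage directly, and Maya's stake falls to 14%.
Pellion and Hana together hold 40% + 24% = 64% of Vantage, so Hana controls Vantage.
After the transaction, Hana's side holds 6% of Marlow, not > 40%, so Hana still does not control Marlow.
No new person acquires control, so the clause is not triggered.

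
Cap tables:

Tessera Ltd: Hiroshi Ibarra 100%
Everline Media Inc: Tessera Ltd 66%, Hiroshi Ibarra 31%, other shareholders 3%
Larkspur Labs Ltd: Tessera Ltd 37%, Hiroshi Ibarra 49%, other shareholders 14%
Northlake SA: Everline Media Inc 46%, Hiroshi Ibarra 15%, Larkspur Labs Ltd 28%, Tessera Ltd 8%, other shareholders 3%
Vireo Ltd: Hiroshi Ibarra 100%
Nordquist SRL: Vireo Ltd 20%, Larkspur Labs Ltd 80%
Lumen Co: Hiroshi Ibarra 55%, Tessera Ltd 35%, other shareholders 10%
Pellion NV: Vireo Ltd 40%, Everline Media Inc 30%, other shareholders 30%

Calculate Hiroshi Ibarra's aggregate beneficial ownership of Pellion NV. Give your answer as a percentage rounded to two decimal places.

69.10%

Hiroshi reaches Pellion along 3 paths.
Via Vireo: 100% × 40% = 40%.
Via Tessera → Everline: 100% × 66% × 30% = 19.8%.
Via Everline: 31% × 30% = 9.3%.
Total: 40% + 19.8% + 9.3% = 69.1%.
Rounded: 69.10%.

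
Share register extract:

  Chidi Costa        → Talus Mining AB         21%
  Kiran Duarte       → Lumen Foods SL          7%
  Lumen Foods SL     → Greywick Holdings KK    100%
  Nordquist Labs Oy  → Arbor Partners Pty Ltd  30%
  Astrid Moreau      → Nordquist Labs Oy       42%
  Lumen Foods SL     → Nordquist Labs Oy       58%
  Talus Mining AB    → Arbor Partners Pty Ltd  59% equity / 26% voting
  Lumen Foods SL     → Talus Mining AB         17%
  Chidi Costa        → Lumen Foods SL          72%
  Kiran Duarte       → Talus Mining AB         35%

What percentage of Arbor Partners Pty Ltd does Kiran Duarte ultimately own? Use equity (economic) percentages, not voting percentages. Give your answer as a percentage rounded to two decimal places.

22.57%

Kiran reaches Arbor along 3 paths.
Via Lumen → Nordquist: 7% × 58% × 30% = 1.218%.
Via Lumen → Talus: 7% × 17% × 59% = 0.7021%.
Via Talus: 35% × 59% = 20.65%.
Total: 1.218% + 0.7021% + 20.65% = 22.5701%.
Rounded: 22.57%.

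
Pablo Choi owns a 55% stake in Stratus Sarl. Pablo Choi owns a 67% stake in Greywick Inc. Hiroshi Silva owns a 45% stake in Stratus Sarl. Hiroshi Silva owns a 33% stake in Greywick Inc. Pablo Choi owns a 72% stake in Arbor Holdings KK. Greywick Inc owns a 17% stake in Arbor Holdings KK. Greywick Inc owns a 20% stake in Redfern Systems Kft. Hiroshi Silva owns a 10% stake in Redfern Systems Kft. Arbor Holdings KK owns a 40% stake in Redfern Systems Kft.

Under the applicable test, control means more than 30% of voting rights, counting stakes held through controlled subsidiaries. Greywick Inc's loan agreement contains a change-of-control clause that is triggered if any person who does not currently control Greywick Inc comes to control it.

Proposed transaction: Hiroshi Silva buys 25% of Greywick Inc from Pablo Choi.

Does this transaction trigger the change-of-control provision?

The purchase adds only to Hiroshi's holdings (Pablo's stake shrinks), so Hiroshi is the only person who could newly come to control Greywick.
Hiroshi holds 33% of Greywick, so Hiroshi controls Greywick.
So Hiroshi already controls Greywick before the transaction.
After the purchase, Hiroshi's direct stake in Greywick rises to 33% + 25% = 58%, and Pablo's stake falls to 42%.
Hiroshi controlled Greywick already, so this is not a new person acquiring control; every other person's position is unchanged or reduced.
No new person acquires control, so the clause is not triggered.

No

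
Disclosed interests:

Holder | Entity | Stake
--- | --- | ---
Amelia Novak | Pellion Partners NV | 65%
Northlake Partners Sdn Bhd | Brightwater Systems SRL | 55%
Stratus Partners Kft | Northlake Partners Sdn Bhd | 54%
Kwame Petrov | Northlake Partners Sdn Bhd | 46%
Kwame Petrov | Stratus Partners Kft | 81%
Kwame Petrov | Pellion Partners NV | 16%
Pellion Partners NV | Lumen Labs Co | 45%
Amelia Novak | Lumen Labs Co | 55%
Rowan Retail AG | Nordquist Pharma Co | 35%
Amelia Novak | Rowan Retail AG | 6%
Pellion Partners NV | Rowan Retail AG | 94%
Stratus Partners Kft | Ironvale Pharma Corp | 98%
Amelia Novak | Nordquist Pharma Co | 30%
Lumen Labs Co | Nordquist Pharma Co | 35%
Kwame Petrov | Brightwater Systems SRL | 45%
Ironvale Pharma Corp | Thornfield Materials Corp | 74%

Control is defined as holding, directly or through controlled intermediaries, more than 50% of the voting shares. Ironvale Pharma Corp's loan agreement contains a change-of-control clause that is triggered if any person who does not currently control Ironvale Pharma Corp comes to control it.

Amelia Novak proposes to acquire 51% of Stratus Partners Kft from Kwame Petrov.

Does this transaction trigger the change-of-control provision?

The purchase adds only to Amelia's holdings (Kwame's stake shrinks), so Amelia is the only person who could newly come to control Ironvale.
Amelia holds 65% of Pellion, so Amelia controls Pellion.
Pellion and Amelia together hold 94% + 6% = 100% of Rowan, so Amelia controls Rowan.
Pellion and Amelia together hold 45% + 55% = 100% of Lumen, so Amelia controls Lumen.
Lumen and Rowan and Amelia together hold 35% + 35% + 30% = 100% of Nordquist, so Amelia controls Nordquist.
Neither Amelia nor any entity Amelia controls holds any voting interest in Ironvale.
So before the transaction, Amelia does not control Ironvale.
After the purchase, Amelia holds 51% of Stratus directly, and Kwame's stake falls to 30%.
Amelia holds 51% of Stratus, so Amelia controls Stratus.
Stratus holds 98% of Ironvale, so Amelia controls Ironvale.
Amelia did not control Ironvale before and does after, so the clause is triggered.

Yes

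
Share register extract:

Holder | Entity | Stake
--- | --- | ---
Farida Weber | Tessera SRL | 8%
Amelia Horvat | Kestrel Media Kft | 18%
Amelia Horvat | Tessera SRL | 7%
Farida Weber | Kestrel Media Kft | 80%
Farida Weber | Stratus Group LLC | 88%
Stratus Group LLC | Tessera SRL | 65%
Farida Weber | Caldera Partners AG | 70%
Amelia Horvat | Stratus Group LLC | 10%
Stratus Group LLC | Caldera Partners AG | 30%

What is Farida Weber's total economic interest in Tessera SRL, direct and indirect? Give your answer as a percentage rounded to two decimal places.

65.20%

Farida reaches Tessera along 2 paths.
Direct stake: 8% = 8%.
Via Stratus: 88% × 65% = 57.2%.
Total: 8% + 57.2% = 65.2%.
Rounded: 65.20%.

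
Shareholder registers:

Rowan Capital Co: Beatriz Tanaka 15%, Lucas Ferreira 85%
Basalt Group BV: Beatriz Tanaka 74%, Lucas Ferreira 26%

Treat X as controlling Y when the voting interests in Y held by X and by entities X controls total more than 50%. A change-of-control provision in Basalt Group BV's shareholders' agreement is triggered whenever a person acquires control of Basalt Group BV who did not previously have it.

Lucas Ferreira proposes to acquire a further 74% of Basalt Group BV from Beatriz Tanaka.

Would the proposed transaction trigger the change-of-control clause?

The purchase adds only to Lucas's holdings (Beatriz's stake shrinks), so Lucas is the only person who could newly come to control Basalt.
Lucas holds 85% of Rowan, so Lucas controls Rowan.
In Basalt, Lucas's side holds only 26%, not > 50%.
So before the transaction, Lucas does not control Basalt.
After the purchase, Lucas's direct stake in Basalt rises to 26% + 74% = 100%, and Beatriz's stake falls to 0%.
Lucas holds 100% of Basalt, so Lucas controls Basalt.
Lucas did not control Basalt before and does after, so the clause is triggered.

Yes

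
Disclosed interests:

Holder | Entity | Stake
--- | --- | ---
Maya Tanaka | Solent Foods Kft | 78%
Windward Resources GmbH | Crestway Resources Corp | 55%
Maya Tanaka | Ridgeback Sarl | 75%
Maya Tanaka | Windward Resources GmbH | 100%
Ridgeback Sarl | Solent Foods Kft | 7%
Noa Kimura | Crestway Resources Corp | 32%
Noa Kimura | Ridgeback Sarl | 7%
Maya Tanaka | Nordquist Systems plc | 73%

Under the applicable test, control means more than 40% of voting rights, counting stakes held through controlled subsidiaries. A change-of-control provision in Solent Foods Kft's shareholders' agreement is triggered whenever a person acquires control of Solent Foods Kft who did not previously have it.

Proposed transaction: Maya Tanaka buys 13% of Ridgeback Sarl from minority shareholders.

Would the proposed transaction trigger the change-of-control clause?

No

The purchase changes only Maya's holdings, so Maya is the only person who could newly come to control Solent.
Maya holds 75% of Ridgeback, so Maya controls Ridgeback.
Ridgeback and Maya together hold 7% + 78% = 85% of Solent, so Maya controls Solent.
So Maya already controls Solent before the transaction.
After the purchase, Maya's direct stake in Ridgeback rises to 75% + 13% = 88%.
Maya controlled Solent already, so this is not a new person acquiring control; every other person's position is unchanged or reduced.
No new person acquires control, so the clause is not triggered.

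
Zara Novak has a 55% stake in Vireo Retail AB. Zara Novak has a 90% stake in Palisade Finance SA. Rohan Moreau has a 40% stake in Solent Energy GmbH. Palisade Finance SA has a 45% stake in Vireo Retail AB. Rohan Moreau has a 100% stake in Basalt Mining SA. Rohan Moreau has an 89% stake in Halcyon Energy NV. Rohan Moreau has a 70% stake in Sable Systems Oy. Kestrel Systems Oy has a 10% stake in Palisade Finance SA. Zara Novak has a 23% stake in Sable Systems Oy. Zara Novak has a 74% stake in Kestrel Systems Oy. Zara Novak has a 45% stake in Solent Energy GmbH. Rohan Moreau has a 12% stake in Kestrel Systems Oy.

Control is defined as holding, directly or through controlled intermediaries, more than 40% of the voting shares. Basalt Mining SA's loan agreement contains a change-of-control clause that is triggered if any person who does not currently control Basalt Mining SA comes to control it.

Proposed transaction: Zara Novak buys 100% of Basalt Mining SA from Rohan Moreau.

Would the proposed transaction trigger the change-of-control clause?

The purchase adds only to Zara's holdings (Rohan's stake shrinks), so Zara is the only person who could newly come to control Basalt.
Zara holds 74% of Kestrel, so Zara controls Kestrel.
Kestrel and Zara together hold 10% + 90% = 100% of Palisade, so Zara controls Palisade.
Zara and Palisade together hold 55% + 45% = 100% of Vireo, so Zara controls Vireo.
Zara holds 45% of Solent, so Zara controls Solent.
Neither Zara nor any entity Zara controls holds any voting interest in Basalt.
So before the transaction, Zara does not control Basalt.
After the purchase, Zara holds 100% of Basalt directly, and Rohan's stake falls to 0%.
Zara holds 100% of Basalt, so Zara controls Basalt.
Zara did not control Basalt before and does after, so the clause is triggered.

Yes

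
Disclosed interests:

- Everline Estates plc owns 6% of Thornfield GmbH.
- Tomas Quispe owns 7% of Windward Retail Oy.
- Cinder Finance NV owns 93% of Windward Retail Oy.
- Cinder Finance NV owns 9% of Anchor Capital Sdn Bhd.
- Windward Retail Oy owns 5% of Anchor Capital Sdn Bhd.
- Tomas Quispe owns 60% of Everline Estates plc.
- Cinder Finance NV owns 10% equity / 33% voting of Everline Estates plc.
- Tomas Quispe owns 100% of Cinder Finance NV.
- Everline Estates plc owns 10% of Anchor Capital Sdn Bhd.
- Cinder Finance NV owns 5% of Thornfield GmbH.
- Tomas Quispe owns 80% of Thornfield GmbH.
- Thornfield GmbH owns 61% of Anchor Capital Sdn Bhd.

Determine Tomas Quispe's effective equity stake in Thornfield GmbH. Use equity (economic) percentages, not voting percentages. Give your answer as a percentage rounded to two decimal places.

89.20%

Tomas reaches Thornfield along 4 paths.
Via Everline: 60% × 6% = 3.6%.
Via Cinder → Everline: 100% × 10% × 6% = 0.6%.
Direct stake: 80% = 80%.
Via Cinder: 100% × 5% = 5%.
Total: 3.6% + 0.6% + 80% + 5% = 89.2%.
Rounded: 89.20%.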